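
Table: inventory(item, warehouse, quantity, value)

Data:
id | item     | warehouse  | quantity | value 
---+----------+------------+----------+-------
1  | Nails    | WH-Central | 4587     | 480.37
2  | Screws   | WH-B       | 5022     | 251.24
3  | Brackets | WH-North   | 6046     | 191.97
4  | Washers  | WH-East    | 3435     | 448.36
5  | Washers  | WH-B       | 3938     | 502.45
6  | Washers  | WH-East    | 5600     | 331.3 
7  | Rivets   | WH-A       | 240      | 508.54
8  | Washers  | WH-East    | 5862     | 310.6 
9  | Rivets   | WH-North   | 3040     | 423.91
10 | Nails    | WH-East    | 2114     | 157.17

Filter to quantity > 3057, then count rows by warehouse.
SELECT warehouse, COUNT(*)
FROM inventory
WHERE quantity > 3057
GROUP BY warehouse

Note: WHERE filters rows before grouping.

Result:
  WH-B: 2
  WH-Central: 1
  WH-East: 3
  WH-North: 1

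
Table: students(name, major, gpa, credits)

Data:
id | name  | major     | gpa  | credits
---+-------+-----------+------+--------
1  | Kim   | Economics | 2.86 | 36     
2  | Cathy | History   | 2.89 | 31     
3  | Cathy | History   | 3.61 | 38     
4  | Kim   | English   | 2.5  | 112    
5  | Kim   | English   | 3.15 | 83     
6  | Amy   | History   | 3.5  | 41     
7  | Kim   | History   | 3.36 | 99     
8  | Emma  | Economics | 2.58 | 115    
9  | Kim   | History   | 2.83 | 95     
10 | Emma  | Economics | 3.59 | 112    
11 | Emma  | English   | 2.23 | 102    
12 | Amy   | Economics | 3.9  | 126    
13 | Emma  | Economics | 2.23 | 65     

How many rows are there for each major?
SELECT major, COUNT(*) as count
FROM students
GROUP BY major

Result:
  Economics: 5
  English: 3
  History: 5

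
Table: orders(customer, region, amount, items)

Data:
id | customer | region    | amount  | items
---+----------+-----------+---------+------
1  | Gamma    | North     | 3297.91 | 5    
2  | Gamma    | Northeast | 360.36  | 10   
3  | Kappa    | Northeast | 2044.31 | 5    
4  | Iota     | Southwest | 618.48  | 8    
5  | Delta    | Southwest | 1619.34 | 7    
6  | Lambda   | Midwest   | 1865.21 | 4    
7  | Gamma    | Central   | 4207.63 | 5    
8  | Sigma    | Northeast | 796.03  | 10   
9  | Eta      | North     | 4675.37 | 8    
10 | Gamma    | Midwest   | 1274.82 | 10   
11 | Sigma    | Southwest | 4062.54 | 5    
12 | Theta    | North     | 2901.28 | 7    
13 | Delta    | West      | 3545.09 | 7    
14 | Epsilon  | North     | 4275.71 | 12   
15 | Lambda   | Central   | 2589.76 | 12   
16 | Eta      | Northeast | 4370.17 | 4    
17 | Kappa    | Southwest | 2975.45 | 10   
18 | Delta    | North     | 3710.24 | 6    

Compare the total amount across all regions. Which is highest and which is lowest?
SELECT region, SUM(amount)
FROM orders
GROUP BY region
ORDER BY SUM(amount)

All groups:
  Midwest: 3140.03
  West: 3545.09
  Central: 6797.39
  Northeast: 7570.87
  Southwest: 9275.81
  North: 18860.51

Highest: North (18860.51)
Lowest: Midwest (3140.03)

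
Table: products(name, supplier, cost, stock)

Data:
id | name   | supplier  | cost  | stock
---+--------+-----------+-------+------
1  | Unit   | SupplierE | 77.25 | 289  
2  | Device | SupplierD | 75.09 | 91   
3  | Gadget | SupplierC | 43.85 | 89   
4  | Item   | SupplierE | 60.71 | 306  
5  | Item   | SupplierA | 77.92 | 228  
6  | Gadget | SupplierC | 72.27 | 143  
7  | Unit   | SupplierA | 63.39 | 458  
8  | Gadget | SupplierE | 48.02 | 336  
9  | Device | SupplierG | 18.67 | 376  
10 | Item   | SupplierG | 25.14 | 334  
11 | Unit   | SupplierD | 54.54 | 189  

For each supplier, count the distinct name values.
SELECT supplier, COUNT(DISTINCT name)
FROM products
GROUP BY supplier

Result:
  SupplierA: 2 distinct
  SupplierC: 1 distinct
  SupplierD: 2 distinct
  SupplierE: 3 distinct
  SupplierG: 2 distinct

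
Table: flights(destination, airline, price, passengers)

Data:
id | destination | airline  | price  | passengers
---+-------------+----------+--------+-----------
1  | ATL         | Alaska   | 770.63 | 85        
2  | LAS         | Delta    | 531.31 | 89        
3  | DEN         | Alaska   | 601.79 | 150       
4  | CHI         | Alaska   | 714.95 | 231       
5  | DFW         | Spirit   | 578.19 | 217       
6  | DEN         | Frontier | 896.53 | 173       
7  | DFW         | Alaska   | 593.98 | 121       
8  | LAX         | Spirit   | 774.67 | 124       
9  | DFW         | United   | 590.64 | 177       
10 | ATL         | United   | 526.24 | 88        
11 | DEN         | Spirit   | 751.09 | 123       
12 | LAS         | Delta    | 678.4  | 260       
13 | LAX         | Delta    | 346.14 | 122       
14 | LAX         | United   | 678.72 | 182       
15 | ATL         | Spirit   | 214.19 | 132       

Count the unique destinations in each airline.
SELECT airline, COUNT(DISTINCT destination)
FROM flights
GROUP BY airline

Result:
  Alaska: 4 distinct
  Delta: 2 distinct
  Frontier: 1 distinct
  Spirit: 4 distinct
  United: 3 distinct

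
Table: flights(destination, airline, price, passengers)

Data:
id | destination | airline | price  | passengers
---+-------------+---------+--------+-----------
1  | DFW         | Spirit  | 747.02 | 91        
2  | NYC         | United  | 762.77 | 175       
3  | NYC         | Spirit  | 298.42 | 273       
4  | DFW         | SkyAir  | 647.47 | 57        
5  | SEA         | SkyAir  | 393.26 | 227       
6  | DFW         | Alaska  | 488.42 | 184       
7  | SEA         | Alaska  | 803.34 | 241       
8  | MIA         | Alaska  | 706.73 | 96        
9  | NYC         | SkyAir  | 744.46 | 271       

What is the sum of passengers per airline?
SELECT airline, SUM(passengers) as result
FROM flights
GROUP BY airline

Result:
  Alaska: 521
  SkyAir: 555
  Spirit: 364
  United: 175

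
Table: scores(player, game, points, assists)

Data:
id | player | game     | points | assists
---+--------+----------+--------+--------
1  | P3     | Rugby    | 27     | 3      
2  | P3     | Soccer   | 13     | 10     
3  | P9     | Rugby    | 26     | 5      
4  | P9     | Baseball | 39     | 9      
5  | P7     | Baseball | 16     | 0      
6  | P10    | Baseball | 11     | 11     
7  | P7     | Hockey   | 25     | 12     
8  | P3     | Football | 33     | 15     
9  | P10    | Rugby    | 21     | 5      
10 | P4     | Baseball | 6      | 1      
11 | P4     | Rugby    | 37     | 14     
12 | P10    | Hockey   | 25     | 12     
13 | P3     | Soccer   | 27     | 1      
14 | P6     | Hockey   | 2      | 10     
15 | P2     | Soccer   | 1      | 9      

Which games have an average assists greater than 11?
SELECT game, AVG(assists)
FROM scores
GROUP BY game
HAVING AVG(assists) > 11

Result:
  Football: avg=15.00
  Hockey: avg=11.33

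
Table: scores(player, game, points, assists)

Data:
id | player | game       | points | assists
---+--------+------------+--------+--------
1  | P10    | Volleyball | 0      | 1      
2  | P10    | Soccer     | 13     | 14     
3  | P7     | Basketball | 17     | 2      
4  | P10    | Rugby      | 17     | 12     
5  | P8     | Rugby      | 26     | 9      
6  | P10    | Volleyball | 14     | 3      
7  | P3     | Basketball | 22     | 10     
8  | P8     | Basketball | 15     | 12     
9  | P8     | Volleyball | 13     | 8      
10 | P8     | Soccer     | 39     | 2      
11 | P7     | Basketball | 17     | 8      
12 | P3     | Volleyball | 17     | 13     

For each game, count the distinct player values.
SELECT game, COUNT(DISTINCT player)
FROM scores
GROUP BY game

Result:
  Basketball: 3 distinct
  Rugby: 2 distinct
  Soccer: 2 distinct
  Volleyball: 3 distinct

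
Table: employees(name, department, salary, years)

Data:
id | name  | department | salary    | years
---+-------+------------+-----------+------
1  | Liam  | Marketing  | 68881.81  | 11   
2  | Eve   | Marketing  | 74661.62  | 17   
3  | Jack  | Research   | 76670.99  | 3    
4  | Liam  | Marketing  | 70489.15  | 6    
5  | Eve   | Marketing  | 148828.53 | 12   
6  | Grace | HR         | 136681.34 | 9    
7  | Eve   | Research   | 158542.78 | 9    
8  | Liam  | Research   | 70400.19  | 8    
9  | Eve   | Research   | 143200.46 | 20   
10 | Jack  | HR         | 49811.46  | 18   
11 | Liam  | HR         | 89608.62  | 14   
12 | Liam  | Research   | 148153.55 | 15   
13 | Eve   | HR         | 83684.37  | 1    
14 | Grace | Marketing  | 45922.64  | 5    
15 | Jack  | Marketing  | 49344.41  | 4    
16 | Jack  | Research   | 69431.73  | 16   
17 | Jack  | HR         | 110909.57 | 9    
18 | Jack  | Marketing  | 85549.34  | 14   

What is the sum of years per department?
SELECT department, SUM(years) as result
FROM employees
GROUP BY department

Result:
  HR: 51
  Marketing: 69
  Research: 71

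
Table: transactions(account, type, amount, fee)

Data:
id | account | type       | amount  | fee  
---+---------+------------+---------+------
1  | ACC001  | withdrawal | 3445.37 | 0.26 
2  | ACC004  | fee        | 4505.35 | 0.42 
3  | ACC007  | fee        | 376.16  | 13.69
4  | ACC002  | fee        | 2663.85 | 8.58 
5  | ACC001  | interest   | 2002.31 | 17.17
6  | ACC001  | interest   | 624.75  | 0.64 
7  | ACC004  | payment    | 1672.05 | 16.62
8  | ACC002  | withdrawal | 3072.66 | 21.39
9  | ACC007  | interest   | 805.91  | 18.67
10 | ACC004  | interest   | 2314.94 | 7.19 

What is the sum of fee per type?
SELECT type, SUM(fee) as result
FROM transactions
GROUP BY type

Result:
  fee: 22.69
  interest: 43.67
  payment: 16.62
  withdrawal: 21.65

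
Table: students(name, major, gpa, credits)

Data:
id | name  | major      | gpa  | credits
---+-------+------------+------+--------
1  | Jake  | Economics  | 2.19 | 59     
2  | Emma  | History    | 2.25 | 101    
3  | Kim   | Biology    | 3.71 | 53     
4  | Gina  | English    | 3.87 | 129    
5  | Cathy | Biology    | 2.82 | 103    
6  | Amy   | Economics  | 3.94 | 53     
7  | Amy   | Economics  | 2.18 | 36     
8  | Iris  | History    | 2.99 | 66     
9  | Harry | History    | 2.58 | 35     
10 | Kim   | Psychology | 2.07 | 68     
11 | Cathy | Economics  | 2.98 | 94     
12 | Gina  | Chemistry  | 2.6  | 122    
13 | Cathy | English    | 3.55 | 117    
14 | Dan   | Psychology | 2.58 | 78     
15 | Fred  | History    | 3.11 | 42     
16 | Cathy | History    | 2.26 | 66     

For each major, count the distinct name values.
SELECT major, COUNT(DISTINCT name)
FROM students
GROUP BY major

Result:
  Biology: 2 distinct
  Chemistry: 1 distinct
  Economics: 3 distinct
  English: 2 distinct
  History: 5 distinct
  Psychology: 2 distinct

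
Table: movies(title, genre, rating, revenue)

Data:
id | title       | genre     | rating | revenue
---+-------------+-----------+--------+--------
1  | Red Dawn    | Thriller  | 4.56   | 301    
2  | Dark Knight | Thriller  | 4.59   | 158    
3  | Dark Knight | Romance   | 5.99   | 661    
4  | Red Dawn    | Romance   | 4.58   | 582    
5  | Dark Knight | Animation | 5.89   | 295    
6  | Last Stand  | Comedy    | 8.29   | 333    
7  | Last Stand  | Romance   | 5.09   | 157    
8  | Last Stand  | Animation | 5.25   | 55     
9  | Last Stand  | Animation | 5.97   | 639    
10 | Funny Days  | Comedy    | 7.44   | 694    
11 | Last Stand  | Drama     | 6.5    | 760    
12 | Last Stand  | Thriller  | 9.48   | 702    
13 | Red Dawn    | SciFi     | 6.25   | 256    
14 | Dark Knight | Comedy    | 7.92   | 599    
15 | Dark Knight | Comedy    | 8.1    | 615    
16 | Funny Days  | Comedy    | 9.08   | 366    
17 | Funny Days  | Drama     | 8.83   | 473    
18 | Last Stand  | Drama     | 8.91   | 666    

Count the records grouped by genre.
SELECT genre, COUNT(*) as count
FROM movies
GROUP BY genre

Result:
  Animation: 3
  Comedy: 5
  Drama: 3
  Romance: 3
  SciFi: 1
  Thriller: 3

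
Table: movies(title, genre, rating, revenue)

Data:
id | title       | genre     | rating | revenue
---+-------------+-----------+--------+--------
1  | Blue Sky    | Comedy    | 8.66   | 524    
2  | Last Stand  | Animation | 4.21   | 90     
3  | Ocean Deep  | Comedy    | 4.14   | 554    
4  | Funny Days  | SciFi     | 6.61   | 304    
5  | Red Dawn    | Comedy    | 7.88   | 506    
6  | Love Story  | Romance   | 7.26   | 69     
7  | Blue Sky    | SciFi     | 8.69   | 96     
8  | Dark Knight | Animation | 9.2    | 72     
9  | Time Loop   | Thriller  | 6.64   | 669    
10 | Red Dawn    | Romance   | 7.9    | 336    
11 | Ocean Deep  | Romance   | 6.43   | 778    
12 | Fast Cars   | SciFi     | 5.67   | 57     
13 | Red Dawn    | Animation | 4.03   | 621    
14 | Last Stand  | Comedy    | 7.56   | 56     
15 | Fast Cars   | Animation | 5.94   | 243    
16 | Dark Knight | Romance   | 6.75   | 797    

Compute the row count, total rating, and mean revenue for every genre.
SELECT genre,
       COUNT(*) as cnt,
       SUM(rating) as total_rating,
       AVG(revenue) as avg_revenue
FROM movies
GROUP BY genre

Result:
  Animation: 4 records, 23.38 total rating, 256.50 avg revenue
  Comedy: 4 records, 28.24 total rating, 410.00 avg revenue
  Romance: 4 records, 28.34 total rating, 495.00 avg revenue
  SciFi: 3 records, 20.97 total rating, 152.33 avg revenue
  Thriller: 1 records, 6.64 total rating, 669.00 avg revenue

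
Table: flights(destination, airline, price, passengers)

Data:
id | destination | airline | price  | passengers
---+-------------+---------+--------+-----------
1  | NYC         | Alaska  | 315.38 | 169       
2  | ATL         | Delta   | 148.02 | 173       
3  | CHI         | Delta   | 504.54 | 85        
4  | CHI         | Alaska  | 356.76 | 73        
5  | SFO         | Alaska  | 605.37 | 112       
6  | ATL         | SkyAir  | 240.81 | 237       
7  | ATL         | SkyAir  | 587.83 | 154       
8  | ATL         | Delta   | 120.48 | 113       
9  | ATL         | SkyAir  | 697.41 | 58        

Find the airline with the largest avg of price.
SELECT airline, AVG(price) as val
FROM flights
GROUP BY airline
ORDER BY val DESC
LIMIT 1

Result: SkyAir with avg(price) = 508.68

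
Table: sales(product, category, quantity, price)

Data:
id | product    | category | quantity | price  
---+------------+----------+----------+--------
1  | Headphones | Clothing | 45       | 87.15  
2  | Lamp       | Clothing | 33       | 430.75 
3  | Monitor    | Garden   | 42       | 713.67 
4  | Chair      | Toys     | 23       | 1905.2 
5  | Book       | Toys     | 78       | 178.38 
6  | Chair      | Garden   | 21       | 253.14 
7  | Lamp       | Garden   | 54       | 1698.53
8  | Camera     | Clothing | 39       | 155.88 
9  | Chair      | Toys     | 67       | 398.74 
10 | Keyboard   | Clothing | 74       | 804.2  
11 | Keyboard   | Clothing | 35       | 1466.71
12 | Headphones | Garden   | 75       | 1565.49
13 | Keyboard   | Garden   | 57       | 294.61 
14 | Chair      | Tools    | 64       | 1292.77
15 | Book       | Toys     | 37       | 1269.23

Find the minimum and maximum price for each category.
SELECT category, MIN(price), MAX(price)
FROM sales
GROUP BY category

Result:
  Clothing: min=87.15, max=1466.71
  Garden: min=253.14, max=1698.53
  Tools: min=1292.77, max=1292.77
  Toys: min=178.38, max=1905.20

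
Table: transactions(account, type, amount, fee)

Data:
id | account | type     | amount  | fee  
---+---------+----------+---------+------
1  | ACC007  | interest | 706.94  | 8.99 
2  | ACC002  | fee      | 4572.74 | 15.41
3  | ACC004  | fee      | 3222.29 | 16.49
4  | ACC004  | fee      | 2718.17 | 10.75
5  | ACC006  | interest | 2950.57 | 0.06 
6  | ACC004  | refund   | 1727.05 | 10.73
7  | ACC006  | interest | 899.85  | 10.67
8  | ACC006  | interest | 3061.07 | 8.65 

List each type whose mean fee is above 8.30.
SELECT type, AVG(fee)
FROM transactions
GROUP BY type
HAVING AVG(fee) > 8.30

Result:
  fee: avg=14.22
  refund: avg=10.73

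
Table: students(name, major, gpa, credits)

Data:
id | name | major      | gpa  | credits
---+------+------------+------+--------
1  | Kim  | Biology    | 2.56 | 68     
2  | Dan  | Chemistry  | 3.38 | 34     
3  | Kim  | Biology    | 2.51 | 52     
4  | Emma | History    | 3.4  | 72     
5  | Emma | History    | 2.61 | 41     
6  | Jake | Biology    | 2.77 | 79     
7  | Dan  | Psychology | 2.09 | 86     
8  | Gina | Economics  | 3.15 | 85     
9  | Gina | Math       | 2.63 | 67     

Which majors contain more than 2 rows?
SELECT major, COUNT(*) as cnt
FROM students
GROUP BY major
HAVING COUNT(*) > 2

Result:
  Biology: 3

Note: HAVING filters groups after aggregation, WHERE filters rows before.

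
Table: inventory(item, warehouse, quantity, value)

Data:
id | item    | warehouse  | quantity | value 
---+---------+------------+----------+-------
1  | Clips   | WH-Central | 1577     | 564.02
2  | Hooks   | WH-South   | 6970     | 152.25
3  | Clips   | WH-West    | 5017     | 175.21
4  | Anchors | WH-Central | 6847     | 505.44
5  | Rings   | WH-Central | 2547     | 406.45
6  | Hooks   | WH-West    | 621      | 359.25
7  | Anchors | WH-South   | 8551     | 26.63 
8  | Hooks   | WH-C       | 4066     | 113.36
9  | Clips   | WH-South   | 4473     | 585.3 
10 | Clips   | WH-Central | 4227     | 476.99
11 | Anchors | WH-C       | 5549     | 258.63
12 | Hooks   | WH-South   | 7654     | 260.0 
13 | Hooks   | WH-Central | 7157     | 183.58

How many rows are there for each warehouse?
SELECT warehouse, COUNT(*) as count
FROM inventory
GROUP BY warehouse

Result:
  WH-C: 2
  WH-Central: 5
  WH-South: 4
  WH-West: 2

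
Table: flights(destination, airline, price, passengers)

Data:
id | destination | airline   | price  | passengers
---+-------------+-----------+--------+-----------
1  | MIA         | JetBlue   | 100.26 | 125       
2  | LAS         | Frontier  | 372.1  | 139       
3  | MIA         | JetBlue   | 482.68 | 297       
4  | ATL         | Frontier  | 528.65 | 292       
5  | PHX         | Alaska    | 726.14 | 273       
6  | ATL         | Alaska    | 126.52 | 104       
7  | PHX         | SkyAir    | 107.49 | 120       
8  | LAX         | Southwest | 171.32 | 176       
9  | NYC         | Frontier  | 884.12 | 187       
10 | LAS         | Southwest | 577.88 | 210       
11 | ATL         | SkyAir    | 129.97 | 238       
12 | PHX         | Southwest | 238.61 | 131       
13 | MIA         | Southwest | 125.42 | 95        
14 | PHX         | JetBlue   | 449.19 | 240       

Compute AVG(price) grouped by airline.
SELECT airline, AVG(price) as result
FROM flights
GROUP BY airline

Result:
  Alaska: 426.33
  Frontier: 594.96
  JetBlue: 344.04
  SkyAir: 118.73
  Southwest: 278.31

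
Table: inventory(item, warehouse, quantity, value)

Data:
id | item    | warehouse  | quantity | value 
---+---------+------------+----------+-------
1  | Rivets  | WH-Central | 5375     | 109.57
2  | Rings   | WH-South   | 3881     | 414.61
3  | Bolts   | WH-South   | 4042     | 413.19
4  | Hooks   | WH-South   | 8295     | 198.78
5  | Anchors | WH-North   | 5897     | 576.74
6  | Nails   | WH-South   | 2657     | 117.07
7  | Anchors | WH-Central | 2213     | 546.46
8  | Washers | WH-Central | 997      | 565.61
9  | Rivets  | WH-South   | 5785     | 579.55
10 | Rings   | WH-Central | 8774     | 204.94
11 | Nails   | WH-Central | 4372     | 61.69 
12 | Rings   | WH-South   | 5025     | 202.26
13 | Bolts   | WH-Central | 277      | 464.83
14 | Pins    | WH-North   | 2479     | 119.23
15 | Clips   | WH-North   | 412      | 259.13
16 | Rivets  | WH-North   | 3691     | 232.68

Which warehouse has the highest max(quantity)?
SELECT warehouse, MAX(quantity) as val
FROM inventory
GROUP BY warehouse
ORDER BY val DESC
LIMIT 1

Result: WH-Central with max(quantity) = 8774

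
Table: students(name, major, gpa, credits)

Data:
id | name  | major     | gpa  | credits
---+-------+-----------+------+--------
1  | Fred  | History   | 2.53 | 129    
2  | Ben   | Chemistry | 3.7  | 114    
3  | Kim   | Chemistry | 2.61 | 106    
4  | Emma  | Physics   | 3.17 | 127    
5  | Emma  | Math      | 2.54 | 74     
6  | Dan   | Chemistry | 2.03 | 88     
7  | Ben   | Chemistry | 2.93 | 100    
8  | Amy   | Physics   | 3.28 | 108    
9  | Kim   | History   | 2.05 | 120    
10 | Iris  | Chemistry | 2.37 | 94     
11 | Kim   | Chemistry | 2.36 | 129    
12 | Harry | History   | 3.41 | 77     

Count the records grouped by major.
SELECT major, COUNT(*) as count
FROM students
GROUP BY major

Result:
  Chemistry: 6
  History: 3
  Math: 1
  Physics: 2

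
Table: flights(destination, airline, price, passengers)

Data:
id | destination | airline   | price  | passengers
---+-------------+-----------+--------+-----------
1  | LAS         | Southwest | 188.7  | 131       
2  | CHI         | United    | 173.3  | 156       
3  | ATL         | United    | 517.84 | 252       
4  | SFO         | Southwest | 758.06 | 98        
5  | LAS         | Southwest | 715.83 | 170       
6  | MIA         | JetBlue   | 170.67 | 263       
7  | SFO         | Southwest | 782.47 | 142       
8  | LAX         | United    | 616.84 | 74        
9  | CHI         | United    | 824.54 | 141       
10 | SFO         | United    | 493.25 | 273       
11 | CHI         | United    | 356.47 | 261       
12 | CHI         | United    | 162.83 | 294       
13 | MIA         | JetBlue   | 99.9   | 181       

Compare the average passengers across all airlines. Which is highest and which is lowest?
SELECT airline, AVG(passengers)
FROM flights
GROUP BY airline
ORDER BY AVG(passengers)

All groups:
  Southwest: 135.25
  United: 207.29
  JetBlue: 222.00

Highest: JetBlue (222.00)
Lowest: Southwest (135.25)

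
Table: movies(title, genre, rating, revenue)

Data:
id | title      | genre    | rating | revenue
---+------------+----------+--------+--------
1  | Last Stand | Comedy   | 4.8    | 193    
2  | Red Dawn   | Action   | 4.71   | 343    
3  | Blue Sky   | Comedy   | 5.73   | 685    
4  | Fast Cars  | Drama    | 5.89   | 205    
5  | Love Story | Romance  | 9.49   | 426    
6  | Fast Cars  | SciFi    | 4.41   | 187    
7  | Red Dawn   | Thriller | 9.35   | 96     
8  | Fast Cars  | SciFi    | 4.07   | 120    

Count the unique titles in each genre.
SELECT genre, COUNT(DISTINCT title)
FROM movies
GROUP BY genre

Result:
  Action: 1 distinct
  Comedy: 2 distinct
  Drama: 1 distinct
  Romance: 1 distinct
  SciFi: 1 distinct
  Thriller: 1 distinct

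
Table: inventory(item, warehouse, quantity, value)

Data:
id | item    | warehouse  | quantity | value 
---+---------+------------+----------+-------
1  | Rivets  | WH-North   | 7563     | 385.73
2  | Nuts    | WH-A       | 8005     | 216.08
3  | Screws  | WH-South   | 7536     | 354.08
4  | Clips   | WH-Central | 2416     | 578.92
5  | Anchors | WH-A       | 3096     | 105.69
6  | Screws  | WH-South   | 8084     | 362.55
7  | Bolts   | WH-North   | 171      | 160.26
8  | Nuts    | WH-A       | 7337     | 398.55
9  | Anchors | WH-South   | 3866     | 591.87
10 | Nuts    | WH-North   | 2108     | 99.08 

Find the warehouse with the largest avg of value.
SELECT warehouse, AVG(value) as val
FROM inventory
GROUP BY warehouse
ORDER BY val DESC
LIMIT 1

Result: WH-Central with avg(value) = 578.92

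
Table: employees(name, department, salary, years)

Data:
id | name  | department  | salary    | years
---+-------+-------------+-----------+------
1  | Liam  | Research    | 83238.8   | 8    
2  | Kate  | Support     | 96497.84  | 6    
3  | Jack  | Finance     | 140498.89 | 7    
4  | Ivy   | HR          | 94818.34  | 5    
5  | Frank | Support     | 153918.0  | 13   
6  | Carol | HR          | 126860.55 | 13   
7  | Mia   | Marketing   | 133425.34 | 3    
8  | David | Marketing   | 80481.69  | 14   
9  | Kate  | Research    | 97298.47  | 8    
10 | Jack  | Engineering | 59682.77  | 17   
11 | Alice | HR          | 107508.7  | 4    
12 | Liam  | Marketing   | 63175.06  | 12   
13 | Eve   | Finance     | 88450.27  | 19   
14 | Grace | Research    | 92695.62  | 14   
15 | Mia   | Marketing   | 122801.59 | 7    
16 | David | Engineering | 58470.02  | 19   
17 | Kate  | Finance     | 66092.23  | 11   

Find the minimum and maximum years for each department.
SELECT department, MIN(years), MAX(years)
FROM employees
GROUP BY department

Result:
  Engineering: min=17, max=19
  Finance: min=7, max=19
  HR: min=4, max=13
  Marketing: min=3, max=14
  Research: min=8, max=14
  Support: min=6, max=13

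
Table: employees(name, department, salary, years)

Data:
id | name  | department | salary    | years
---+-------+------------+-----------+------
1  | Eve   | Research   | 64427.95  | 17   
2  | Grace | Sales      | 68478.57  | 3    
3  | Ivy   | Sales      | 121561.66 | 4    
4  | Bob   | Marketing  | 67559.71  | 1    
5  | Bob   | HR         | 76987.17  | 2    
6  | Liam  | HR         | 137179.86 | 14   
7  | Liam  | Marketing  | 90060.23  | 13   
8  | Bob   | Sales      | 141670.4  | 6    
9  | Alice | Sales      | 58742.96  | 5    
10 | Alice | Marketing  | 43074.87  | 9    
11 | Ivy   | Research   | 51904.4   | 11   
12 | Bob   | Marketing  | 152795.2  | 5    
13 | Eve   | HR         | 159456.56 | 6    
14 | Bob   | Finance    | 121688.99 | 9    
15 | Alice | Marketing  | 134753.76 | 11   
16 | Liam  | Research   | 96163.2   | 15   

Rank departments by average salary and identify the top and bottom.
SELECT department, AVG(salary)
FROM employees
GROUP BY department
ORDER BY AVG(salary)

All groups:
  Research: 70831.85
  Sales: 97613.40
  Marketing: 97648.75
  Finance: 121688.99
  HR: 124541.20

Highest: HR (124541.20)
Lowest: Research (70831.85)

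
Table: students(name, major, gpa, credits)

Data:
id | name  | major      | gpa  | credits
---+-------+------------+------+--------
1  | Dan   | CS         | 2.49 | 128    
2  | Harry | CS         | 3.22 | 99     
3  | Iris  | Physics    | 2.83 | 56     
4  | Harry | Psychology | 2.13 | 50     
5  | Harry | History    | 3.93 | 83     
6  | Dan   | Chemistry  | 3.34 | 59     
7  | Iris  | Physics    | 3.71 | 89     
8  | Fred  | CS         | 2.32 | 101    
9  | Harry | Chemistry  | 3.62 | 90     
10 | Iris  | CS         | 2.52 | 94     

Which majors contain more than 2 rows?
SELECT major, COUNT(*) as cnt
FROM students
GROUP BY major
HAVING COUNT(*) > 2

Result:
  CS: 4

Note: HAVING filters groups after aggregation, WHERE filters rows before.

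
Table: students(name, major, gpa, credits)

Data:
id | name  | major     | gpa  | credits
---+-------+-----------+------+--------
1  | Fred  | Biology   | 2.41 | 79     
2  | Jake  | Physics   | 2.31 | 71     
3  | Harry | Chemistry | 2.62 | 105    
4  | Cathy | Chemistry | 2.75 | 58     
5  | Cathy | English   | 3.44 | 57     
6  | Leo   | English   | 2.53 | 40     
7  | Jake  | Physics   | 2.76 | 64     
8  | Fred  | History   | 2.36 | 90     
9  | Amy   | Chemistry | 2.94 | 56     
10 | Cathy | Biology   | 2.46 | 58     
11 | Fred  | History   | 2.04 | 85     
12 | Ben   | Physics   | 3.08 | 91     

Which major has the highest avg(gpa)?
SELECT major, AVG(gpa) as val
FROM students
GROUP BY major
ORDER BY val DESC
LIMIT 1

Result: English with avg(gpa) = 2.99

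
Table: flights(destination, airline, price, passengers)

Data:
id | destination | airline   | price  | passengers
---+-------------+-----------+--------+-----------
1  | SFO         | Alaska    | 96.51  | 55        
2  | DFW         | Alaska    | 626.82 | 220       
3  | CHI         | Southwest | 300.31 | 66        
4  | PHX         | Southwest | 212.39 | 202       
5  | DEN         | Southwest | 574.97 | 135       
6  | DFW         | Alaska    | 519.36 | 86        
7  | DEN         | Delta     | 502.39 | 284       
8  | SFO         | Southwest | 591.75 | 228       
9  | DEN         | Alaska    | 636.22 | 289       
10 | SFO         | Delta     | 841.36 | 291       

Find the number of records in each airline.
SELECT airline, COUNT(*) as count
FROM flights
GROUP BY airline

Result:
  Alaska: 4
  Delta: 2
  Southwest: 4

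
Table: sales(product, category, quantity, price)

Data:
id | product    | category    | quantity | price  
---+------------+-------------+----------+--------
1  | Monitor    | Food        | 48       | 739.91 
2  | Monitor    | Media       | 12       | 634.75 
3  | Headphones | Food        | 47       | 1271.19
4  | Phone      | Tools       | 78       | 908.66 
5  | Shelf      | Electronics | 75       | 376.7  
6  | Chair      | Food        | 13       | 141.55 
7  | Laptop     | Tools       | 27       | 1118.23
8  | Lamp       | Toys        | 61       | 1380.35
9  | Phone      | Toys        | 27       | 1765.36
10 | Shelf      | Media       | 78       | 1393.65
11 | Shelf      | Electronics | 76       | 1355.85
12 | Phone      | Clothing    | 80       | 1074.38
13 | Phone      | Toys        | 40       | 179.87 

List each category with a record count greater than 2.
SELECT category, COUNT(*) as cnt
FROM sales
GROUP BY category
HAVING COUNT(*) > 2

Result:
  Food: 3
  Toys: 3

Note: HAVING filters groups after aggregation, WHERE filters rows before.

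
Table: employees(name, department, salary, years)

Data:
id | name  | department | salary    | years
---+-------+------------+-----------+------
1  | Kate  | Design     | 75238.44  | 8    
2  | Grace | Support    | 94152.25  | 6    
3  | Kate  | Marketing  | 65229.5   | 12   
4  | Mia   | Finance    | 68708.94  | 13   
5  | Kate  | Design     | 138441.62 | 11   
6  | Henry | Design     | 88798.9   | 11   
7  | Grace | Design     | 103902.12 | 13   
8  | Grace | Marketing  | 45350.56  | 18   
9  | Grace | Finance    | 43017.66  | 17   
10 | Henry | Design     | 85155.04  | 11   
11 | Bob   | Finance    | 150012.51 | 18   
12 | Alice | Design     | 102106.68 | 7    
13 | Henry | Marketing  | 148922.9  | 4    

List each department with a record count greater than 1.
SELECT department, COUNT(*) as cnt
FROM employees
GROUP BY department
HAVING COUNT(*) > 1

Result:
  Design: 6
  Finance: 3
  Marketing: 3

Note: HAVING filters groups after aggregation, WHERE filters rows before.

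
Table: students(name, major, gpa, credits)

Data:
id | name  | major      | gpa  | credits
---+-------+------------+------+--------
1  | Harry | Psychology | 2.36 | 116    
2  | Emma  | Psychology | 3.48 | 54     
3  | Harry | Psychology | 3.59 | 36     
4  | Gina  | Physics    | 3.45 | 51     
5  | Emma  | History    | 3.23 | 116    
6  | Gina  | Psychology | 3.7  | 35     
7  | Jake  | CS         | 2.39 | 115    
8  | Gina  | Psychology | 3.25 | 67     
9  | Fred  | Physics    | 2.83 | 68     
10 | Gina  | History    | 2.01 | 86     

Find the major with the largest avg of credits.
SELECT major, AVG(credits) as val
FROM students
GROUP BY major
ORDER BY val DESC
LIMIT 1

Result: CS with avg(credits) = 115.00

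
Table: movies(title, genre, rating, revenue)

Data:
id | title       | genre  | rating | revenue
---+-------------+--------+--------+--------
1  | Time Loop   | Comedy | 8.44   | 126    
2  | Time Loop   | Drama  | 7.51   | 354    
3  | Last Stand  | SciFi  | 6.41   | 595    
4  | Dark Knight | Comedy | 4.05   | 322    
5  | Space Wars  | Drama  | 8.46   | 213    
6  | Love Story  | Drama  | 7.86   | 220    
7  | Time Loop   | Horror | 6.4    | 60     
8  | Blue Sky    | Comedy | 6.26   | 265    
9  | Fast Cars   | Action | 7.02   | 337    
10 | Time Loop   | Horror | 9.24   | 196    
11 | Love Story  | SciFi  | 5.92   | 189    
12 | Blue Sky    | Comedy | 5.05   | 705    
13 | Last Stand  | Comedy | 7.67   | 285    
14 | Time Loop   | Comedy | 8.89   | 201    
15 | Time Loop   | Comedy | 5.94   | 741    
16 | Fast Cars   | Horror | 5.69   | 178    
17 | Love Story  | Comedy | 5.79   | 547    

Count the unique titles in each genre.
SELECT genre, COUNT(DISTINCT title)
FROM movies
GROUP BY genre

Result:
  Action: 1 distinct
  Comedy: 5 distinct
  Drama: 3 distinct
  Horror: 2 distinct
  SciFi: 2 distinct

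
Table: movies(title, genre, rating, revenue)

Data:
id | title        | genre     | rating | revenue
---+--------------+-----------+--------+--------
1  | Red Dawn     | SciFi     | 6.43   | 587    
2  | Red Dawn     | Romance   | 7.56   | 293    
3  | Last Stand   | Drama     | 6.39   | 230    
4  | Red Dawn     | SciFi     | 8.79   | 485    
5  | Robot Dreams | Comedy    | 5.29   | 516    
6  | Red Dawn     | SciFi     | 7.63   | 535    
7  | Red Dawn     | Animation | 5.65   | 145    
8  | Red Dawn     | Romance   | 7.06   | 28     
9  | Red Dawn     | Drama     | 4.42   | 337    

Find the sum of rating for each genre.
SELECT genre, SUM(rating) as result
FROM movies
GROUP BY genre

Result:
  Animation: 5.65
  Comedy: 5.29
  Drama: 10.81
  Romance: 14.62
  SciFi: 22.85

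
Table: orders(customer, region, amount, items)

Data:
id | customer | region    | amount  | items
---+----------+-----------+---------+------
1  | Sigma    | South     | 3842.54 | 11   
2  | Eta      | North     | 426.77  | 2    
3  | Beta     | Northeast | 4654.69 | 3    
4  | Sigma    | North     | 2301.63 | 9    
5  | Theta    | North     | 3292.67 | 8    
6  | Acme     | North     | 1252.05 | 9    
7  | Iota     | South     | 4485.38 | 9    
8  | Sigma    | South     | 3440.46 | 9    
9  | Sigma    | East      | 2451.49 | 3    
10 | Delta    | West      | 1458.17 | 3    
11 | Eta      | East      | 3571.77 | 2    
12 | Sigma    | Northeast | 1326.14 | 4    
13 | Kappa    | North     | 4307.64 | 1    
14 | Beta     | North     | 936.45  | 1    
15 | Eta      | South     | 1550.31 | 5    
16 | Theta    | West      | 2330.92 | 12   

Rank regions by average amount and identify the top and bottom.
SELECT region, AVG(amount)
FROM orders
GROUP BY region
ORDER BY AVG(amount)

All groups:
  West: 1894.55
  North: 2086.20
  Northeast: 2990.42
  East: 3011.63
  South: 3329.67

Highest: South (3329.67)
Lowest: West (1894.55)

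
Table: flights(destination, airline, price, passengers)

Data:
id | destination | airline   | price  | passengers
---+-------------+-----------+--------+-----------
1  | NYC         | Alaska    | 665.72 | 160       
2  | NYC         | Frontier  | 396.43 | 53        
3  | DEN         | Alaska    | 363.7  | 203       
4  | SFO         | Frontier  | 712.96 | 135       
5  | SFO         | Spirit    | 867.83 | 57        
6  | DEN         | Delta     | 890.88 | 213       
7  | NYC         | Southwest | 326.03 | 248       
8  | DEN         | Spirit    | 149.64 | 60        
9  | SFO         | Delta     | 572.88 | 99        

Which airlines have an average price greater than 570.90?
SELECT airline, AVG(price)
FROM flights
GROUP BY airline
HAVING AVG(price) > 570.90

Result:
  Delta: avg=731.88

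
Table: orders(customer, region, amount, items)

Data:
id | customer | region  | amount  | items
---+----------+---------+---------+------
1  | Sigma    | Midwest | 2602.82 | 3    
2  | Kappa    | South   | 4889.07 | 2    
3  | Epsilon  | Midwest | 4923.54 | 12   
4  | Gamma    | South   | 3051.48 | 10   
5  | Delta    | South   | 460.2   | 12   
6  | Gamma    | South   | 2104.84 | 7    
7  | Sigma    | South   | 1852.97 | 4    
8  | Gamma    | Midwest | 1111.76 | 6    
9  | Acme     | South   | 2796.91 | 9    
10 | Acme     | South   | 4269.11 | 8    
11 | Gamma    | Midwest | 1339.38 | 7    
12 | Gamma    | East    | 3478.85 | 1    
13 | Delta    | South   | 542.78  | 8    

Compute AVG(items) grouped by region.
SELECT region, AVG(items) as result
FROM orders
GROUP BY region

Result:
  East: 1.00
  Midwest: 7.00
  South: 7.50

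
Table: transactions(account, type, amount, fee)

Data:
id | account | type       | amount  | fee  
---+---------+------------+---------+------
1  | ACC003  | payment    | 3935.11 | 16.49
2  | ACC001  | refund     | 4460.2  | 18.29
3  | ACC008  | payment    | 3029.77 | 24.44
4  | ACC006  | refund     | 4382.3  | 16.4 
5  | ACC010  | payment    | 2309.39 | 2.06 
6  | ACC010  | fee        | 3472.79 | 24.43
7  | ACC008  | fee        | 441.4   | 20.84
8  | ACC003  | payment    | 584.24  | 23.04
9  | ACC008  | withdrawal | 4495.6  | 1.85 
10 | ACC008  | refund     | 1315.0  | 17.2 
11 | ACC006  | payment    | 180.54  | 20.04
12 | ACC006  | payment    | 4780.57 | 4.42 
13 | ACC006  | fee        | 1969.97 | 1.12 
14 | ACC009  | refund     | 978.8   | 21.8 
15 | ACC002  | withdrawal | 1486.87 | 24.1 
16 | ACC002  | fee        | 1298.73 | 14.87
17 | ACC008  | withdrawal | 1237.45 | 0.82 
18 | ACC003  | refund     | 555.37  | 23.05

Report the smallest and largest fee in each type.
SELECT type, MIN(fee), MAX(fee)
FROM transactions
GROUP BY type

Result:
  fee: min=1.12, max=24.43
  payment: min=2.06, max=24.44
  refund: min=16.40, max=23.05
  withdrawal: min=0.82, max=24.10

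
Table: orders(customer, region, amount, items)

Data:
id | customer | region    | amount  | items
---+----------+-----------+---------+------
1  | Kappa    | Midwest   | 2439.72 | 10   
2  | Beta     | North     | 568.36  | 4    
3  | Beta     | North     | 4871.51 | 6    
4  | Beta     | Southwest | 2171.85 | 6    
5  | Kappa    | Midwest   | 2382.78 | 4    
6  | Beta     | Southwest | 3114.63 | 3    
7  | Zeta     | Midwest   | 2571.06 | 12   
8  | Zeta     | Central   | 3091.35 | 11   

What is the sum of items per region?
SELECT region, SUM(items) as result
FROM orders
GROUP BY region

Result:
  Central: 11
  Midwest: 26
  North: 10
  Southwest: 9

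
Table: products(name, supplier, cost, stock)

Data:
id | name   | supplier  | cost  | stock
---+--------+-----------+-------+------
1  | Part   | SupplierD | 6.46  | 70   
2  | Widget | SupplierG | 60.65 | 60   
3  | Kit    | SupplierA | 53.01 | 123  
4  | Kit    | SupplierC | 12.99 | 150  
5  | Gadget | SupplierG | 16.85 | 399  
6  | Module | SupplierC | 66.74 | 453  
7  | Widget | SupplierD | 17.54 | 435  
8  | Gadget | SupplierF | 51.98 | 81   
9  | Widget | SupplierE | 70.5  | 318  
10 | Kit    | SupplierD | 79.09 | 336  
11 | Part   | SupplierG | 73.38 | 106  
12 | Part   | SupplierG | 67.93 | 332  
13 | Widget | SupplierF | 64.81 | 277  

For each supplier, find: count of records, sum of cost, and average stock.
SELECT supplier,
       COUNT(*) as cnt,
       SUM(cost) as total_cost,
       AVG(stock) as avg_stock
FROM products
GROUP BY supplier

Result:
  SupplierA: 1 records, 53.01 total cost, 123.00 avg stock
  SupplierC: 2 records, 79.73 total cost, 301.50 avg stock
  SupplierD: 3 records, 103.09 total cost, 280.33 avg stock
  SupplierE: 1 records, 70.50 total cost, 318.00 avg stock
  SupplierF: 2 records, 116.79 total cost, 179.00 avg stock
  SupplierG: 4 records, 218.81 total cost, 224.25 avg stock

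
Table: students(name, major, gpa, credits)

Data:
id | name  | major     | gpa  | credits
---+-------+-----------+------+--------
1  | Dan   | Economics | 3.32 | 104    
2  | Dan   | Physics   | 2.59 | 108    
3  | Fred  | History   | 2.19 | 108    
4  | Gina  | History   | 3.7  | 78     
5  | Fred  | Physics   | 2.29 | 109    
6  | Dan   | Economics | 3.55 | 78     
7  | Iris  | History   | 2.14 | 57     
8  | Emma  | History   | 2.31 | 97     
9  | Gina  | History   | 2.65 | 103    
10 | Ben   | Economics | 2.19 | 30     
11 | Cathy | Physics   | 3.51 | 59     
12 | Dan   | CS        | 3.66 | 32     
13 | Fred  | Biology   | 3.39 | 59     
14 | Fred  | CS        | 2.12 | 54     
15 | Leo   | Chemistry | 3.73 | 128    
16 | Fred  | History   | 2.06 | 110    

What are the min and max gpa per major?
SELECT major, MIN(gpa), MAX(gpa)
FROM students
GROUP BY major

Result:
  Biology: min=3.39, max=3.39
  CS: min=2.12, max=3.66
  Chemistry: min=3.73, max=3.73
  Economics: min=2.19, max=3.55
  History: min=2.06, max=3.70
  Physics: min=2.29, max=3.51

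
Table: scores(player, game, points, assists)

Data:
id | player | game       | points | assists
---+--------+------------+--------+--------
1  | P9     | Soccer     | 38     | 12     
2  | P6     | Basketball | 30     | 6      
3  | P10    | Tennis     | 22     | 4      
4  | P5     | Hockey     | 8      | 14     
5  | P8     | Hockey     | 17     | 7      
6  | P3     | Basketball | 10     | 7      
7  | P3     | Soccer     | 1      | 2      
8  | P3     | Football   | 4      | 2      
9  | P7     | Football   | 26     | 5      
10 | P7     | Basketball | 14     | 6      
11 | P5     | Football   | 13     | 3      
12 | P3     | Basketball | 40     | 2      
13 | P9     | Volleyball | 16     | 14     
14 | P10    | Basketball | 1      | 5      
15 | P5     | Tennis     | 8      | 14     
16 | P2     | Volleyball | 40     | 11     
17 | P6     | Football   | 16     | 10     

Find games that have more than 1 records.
SELECT game, COUNT(*) as cnt
FROM scores
GROUP BY game
HAVING COUNT(*) > 1

Result:
  Basketball: 5
  Football: 4
  Hockey: 2
  Soccer: 2
  Tennis: 2
  Volleyball: 2

Note: HAVING filters groups after aggregation, WHERE filters rows before.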